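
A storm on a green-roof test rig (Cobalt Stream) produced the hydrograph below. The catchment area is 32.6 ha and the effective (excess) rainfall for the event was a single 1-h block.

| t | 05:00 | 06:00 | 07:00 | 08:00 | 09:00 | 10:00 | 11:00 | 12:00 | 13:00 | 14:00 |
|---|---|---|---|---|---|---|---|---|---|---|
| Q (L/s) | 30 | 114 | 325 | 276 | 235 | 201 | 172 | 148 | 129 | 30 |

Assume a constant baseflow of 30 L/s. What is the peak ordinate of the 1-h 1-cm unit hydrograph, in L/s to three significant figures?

U_p ≈ 196 L/s

Direct runoff: 0.0, 84.0, 295.0, 246.0, 205.0, 171.0, 142.0, 118.0, 99.0, 0.0 L/s; ΣQ_DR = 1360 L/s, peak = 295.0 L/s.
Runoff depth d = ΣQ_DR·Δt / A = 1360 × 3600 / (32.6 ha) = 15.02 mm.
The 1-cm UH is the DRH scaled by (10 mm)/d, so U_p = 295.0 × 10/15.02 = 196 L/s.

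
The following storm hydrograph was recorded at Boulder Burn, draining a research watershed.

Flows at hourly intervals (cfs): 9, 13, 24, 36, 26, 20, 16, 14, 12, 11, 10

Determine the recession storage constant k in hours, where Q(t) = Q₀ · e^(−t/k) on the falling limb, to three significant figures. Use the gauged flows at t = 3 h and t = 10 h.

k ≈ 5.46 h

On the falling limb, Q drops from 36 to 10 cfs between t = 3 h and t = 10 h (Δt = 7 h).
k = −Δt / ln(Q₂/Q₁) = −7 / ln(10/36) = 5.46 h.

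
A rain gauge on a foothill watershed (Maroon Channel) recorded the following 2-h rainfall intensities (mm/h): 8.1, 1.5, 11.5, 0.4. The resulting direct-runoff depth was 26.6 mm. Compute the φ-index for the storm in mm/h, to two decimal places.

φ ≈ 3.15 mm/h

Only the 2 blocks with intensity above φ contribute runoff: 8.1, 11.5 mm/h.
Σ(I−φ)·Δt = d  ⇒  (8.1+11.5 − 2φ)·2 = 26.6
φ = (19.60 − 26.6/2) / 2 = 3.15 mm/h.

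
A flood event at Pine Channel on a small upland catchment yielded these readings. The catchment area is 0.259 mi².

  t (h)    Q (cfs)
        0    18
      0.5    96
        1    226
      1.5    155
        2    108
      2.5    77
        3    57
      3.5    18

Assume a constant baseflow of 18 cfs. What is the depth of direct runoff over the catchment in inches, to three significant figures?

d ≈ 1.83 in

Direct runoff: 0.0, 78.0, 208.0, 137.0, 90.0, 59.0, 39.0, 0.0 cfs; ΣQ_DR = 611.0 cfs.
V = ΣQ_DR · Δt = 611.0 × 1800 s = 1.100 × 10^6 ft³.
Over A = 0.259 mi², depth = V / A = 1.83 in.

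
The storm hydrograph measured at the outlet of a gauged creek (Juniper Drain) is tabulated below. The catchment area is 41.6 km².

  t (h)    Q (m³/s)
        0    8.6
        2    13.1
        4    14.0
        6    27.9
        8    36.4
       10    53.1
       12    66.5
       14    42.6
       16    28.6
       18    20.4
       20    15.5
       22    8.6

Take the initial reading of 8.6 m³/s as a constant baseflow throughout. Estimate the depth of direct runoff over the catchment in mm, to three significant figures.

d ≈ 40.2 mm

Direct runoff: 0.0, 4.5, 5.4, 19.3, 27.8, 44.5, 57.9, 34.0, 20.0, 11.8, 6.9, 0.0 m³/s; ΣQ_DR = 232.1 m³/s.
V = ΣQ_DR · Δt = 232.1 × 7200 s = 1.671 × 10^6 m³.
Over A = 41.6 km², depth = V / A = 40.2 mm.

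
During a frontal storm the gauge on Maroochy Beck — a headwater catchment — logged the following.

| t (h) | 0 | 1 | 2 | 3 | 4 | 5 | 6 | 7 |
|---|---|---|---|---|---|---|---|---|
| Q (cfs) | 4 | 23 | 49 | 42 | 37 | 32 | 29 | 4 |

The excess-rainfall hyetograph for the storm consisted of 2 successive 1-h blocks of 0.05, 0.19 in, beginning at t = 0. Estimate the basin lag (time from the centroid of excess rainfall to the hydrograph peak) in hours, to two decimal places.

t_L ≈ 0.71 h

Centroid of excess rainfall: t_c = Σ P_i·t̄_i / ΣP_i = 1.2917 h (block centres at 0.5, 1.5 h).
Hydrograph peak occurs at t = 2 h, so basin lag t_L = 2 − 1.2917 = 0.71 h.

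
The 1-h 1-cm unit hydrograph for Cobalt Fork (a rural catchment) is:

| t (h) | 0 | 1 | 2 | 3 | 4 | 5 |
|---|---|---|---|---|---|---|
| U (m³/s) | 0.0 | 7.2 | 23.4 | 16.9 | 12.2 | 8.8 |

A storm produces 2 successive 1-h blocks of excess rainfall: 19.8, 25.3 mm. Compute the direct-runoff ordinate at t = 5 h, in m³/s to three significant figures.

By discrete convolution, Q_j = Σ (P_i / 10 mm) · U_{j−i}.
At t = 5 h (j=5): Q = (19.8/10)·8.8 + (25.3/10)·12.2 = 48.3 m³/s.

Q ≈ 48.3 m³/s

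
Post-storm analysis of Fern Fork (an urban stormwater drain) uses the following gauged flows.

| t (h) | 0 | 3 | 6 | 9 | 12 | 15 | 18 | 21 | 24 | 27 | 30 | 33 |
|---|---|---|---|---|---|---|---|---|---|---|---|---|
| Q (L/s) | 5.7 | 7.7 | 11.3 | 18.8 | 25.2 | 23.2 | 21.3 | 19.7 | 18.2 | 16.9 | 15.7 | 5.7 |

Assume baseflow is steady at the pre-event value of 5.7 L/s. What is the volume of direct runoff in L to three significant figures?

Direct-runoff ordinates (Q − Q_b): 0.0, 2.0, 5.6, 13.1, 19.5, 17.5, 15.6, 14.0, 12.5, 11.2, 10.0, 0.0 L/s.
ΣQ_DR = 121.0 L/s.
With Δt = 3 h = 10800 s, V = ΣQ_DR · Δt = 121.0 × 10800 = 1.31 × 10^6 L.

V ≈ 1.31 × 10^6 L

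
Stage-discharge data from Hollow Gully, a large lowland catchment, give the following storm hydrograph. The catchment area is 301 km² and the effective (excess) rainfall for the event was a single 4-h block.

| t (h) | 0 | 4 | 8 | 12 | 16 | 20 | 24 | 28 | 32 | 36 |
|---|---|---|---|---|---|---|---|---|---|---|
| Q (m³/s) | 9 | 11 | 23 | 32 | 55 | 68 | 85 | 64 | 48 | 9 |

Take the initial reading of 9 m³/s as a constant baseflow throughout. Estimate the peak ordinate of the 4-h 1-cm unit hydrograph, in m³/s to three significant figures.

U_p ≈ 50.6 m³/s

Direct runoff: 0.0, 2.0, 14.0, 23.0, 46.0, 59.0, 76.0, 55.0, 39.0, 0.0 m³/s; ΣQ_DR = 314.0 m³/s, peak = 76.0 m³/s.
Runoff depth d = ΣQ_DR·Δt / A = 314.0 × 14400 / (301 km²) = 15.02 mm.
The 1-cm UH is the DRH scaled by (10 mm)/d, so U_p = 76.0 × 10/15.02 = 50.6 m³/s.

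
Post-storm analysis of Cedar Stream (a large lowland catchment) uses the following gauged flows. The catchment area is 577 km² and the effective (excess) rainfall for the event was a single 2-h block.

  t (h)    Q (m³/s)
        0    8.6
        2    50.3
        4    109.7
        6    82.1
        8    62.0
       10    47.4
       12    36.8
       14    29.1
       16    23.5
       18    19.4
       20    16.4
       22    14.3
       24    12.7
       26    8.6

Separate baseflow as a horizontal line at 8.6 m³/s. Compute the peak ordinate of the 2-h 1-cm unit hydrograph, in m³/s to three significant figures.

Direct runoff: 0.0, 41.7, 101.1, 73.5, 53.4, 38.8, 28.2, 20.5, 14.9, 10.8, 7.8, 5.7, 4.1, 0.0 m³/s; ΣQ_DR = 400.5 m³/s, peak = 101.1 m³/s.
Runoff depth d = ΣQ_DR·Δt / A = 400.5 × 7200 / (577 km²) = 4.998 mm.
The 1-cm UH is the DRH scaled by (10 mm)/d, so U_p = 101.1 × 10/4.998 = 202 m³/s.

U_p ≈ 202 m³/s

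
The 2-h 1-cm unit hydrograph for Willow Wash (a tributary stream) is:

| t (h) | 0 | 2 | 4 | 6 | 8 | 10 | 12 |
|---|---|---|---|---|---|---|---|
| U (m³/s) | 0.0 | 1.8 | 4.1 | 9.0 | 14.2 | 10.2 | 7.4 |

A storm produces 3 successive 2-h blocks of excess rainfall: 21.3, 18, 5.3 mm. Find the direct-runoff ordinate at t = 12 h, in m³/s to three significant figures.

By discrete convolution, Q_j = Σ (P_i / 10 mm) · U_{j−i}.
At t = 12 h (j=6): Q = (21.3/10)·7.4 + (18/10)·10.2 + (5.3/10)·14.2 = 41.6 m³/s.

Q ≈ 41.6 m³/s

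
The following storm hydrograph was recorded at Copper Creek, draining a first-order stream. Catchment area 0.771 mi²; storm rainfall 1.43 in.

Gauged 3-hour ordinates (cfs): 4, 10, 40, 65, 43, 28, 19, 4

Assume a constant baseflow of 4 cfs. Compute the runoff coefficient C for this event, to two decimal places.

C ≈ 0.76

ΣQ_DR = 181.0 cfs; V = ΣQ_DR·Δt = 1.955 × 10^6 ft³.
Runoff depth d = V / A = 1.091 in.
C = d / P = 1.091 / 1.43 = 0.76.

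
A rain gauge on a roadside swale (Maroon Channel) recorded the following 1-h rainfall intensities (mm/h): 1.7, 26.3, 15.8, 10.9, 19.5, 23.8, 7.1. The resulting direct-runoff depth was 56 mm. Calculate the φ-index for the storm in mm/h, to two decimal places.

Only the 5 blocks with intensity above φ contribute runoff: 26.3, 15.8, 10.9, 19.5, 23.8 mm/h.
Σ(I−φ)·Δt = d  ⇒  (26.3+15.8+10.9+19.5+23.8 − 5φ)·1 = 56
φ = (96.30 − 56/1) / 5 = 8.06 mm/h.

φ ≈ 8.06 mm/h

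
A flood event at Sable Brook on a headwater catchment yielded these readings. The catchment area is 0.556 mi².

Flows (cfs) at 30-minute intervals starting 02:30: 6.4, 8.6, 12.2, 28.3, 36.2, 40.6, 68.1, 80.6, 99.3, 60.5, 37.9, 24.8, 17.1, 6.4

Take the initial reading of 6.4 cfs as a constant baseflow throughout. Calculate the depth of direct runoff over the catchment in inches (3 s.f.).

d ≈ 0.610 in

Direct runoff: 0.0, 2.2, 5.8, 21.9, 29.8, 34.2, 61.7, 74.2, 92.9, 54.1, 31.5, 18.4, 10.7, 0.0 cfs; ΣQ_DR = 437.4 cfs.
V = ΣQ_DR · Δt = 437.4 × 1800 s = 7.873 × 10^5 ft³.
Over A = 0.556 mi², depth = V / A = 0.610 in.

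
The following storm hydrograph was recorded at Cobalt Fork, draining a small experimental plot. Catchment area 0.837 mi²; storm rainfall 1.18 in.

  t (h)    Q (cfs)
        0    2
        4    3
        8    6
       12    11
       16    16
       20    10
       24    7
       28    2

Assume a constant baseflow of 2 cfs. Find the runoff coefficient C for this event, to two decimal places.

C ≈ 0.26

ΣQ_DR = 41.00 cfs; V = ΣQ_DR·Δt = 5.904 × 10^5 ft³.
Runoff depth d = V / A = 0.3036 in.
C = d / P = 0.3036 / 1.18 = 0.26.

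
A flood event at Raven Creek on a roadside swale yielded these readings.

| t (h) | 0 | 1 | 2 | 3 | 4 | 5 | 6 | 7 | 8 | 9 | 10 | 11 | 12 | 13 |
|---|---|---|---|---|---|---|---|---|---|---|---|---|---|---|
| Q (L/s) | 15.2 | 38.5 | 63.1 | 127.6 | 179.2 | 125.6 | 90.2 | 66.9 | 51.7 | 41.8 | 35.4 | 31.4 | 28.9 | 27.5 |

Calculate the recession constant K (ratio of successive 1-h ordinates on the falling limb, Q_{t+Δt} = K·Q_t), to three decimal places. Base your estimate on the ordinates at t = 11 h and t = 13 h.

K ≈ 0.936

Using the recession-limb readings at t = 11 h and t = 13 h: Q falls from 31.4 to 27.5 L/s over 2 intervals.
K = (Q₂/Q₁)^(1/2) = (27.5/31.4)^(1/2) = 0.936.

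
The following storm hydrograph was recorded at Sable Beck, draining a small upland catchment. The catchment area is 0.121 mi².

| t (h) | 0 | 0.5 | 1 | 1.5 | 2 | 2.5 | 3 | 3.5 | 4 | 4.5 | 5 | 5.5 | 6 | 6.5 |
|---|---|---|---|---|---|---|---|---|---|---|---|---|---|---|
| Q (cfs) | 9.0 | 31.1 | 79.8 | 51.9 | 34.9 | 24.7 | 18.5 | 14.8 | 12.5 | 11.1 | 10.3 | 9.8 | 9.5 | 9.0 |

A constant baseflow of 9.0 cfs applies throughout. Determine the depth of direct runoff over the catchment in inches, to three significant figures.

d ≈ 1.29 in

Direct runoff: 0.0, 22.1, 70.8, 42.9, 25.9, 15.7, 9.5, 5.8, 3.5, 2.1, 1.3, 0.8, 0.5, 0.0 cfs; ΣQ_DR = 200.9 cfs.
V = ΣQ_DR · Δt = 200.9 × 1800 s = 3.616 × 10^5 ft³.
Over A = 0.121 mi², depth = V / A = 1.29 in.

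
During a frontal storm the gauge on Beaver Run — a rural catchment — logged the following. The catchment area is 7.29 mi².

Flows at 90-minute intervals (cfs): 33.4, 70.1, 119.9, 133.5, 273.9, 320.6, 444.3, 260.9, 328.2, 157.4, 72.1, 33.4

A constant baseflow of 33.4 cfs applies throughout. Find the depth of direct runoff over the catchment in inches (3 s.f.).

d ≈ 0.589 in

Direct runoff: 0.0, 36.7, 86.5, 100.1, 240.5, 287.2, 410.9, 227.5, 294.8, 124.0, 38.7, 0.0 cfs; ΣQ_DR = 1847 cfs.
V = ΣQ_DR · Δt = 1847 × 5400 s = 9.973 × 10^6 ft³.
Over A = 7.29 mi², depth = V / A = 0.589 in.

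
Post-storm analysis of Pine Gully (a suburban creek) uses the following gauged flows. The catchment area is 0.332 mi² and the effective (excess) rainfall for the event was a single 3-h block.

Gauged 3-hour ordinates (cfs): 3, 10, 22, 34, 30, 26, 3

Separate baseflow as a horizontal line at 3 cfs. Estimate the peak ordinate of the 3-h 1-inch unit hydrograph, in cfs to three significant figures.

Direct runoff: 0.0, 7.0, 19.0, 31.0, 27.0, 23.0, 0.0 cfs; ΣQ_DR = 107.0 cfs, peak = 31.0 cfs.
Runoff depth d = ΣQ_DR·Δt / A = 107.0 × 10800 / (0.332 mi²) = 1.498 in.
The 1-inch UH is the DRH scaled by (1 in)/d, so U_p = 31.0 × 1/1.498 = 20.7 cfs.

U_p ≈ 20.7 cfs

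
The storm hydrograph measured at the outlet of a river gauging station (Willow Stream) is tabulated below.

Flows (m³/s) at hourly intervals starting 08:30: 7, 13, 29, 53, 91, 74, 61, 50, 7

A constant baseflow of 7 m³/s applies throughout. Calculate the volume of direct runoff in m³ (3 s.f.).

V ≈ 1.16 × 10^6 m³

Direct-runoff ordinates (Q − Q_b): 0.0, 6.0, 22.0, 46.0, 84.0, 67.0, 54.0, 43.0, 0.0 m³/s.
ΣQ_DR = 322.0 m³/s.
With Δt = 1 h = 3600 s, V = ΣQ_DR · Δt = 322.0 × 3600 = 1.16 × 10^6 m³.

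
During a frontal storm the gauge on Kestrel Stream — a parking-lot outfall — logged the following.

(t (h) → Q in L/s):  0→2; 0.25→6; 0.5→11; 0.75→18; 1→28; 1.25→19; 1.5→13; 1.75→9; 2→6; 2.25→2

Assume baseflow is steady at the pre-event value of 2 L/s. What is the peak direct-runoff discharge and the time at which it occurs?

Q_p = 26.0 L/s at t = 1 h

Subtracting baseflow gives direct-runoff ordinates: 0.0, 4.0, 9.0, 16.0, 26.0, 17.0, 11.0, 7.0, 4.0, 0.0 L/s.
The maximum is 26.0 L/s, occurring at the reading for t = 1 h.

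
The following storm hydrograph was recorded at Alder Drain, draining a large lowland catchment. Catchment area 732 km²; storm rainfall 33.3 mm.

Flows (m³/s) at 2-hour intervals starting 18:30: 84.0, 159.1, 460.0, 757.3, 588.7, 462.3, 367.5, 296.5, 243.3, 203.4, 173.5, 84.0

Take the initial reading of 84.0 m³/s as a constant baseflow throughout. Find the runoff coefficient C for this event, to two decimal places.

C ≈ 0.85

ΣQ_DR = 2872 m³/s; V = ΣQ_DR·Δt = 2.068 × 10^7 m³.
Runoff depth d = V / A = 28.25 mm.
C = d / P = 28.25 / 33.3 = 0.85.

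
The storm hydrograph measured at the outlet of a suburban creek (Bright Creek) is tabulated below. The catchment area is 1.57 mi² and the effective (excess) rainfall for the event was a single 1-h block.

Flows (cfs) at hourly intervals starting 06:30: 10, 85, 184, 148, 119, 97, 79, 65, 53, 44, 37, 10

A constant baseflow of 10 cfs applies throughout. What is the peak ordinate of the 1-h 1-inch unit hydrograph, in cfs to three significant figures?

U_p ≈ 217 cfs

Direct runoff: 0.0, 75.0, 174.0, 138.0, 109.0, 87.0, 69.0, 55.0, 43.0, 34.0, 27.0, 0.0 cfs; ΣQ_DR = 811.0 cfs, peak = 174.0 cfs.
Runoff depth d = ΣQ_DR·Δt / A = 811.0 × 3600 / (1.57 mi²) = 0.8005 in.
The 1-inch UH is the DRH scaled by (1 in)/d, so U_p = 174.0 × 1/0.8005 = 217 cfs.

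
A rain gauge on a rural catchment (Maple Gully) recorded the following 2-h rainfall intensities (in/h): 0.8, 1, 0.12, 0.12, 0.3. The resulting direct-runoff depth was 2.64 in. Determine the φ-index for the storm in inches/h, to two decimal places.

φ ≈ 0.26 in/h

Only the 3 blocks with intensity above φ contribute runoff: 0.8, 1, 0.3 in/h.
Σ(I−φ)·Δt = d  ⇒  (0.8+1+0.3 − 3φ)·2 = 2.64
φ = (2.100 − 2.64/2) / 3 = 0.26 in/h.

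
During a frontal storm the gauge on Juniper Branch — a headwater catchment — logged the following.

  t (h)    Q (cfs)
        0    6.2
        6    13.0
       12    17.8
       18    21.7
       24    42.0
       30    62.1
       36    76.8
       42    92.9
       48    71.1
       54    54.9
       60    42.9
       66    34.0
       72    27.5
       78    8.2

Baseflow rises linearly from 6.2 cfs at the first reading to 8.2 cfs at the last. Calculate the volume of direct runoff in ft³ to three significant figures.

V ≈ 1.02 × 10^7 ft³

Direct-runoff ordinates (Q − Q_b): 0.00, 6.65, 11.29, 15.04, 35.18, 55.13, 69.68, 85.62, 63.67, 47.32, 35.16, 26.11, 19.45, 0.00 cfs.
ΣQ_DR = 470.3 cfs.
With Δt = 6 h = 21600 s, V = ΣQ_DR · Δt = 470.3 × 21600 = 1.02 × 10^7 ft³.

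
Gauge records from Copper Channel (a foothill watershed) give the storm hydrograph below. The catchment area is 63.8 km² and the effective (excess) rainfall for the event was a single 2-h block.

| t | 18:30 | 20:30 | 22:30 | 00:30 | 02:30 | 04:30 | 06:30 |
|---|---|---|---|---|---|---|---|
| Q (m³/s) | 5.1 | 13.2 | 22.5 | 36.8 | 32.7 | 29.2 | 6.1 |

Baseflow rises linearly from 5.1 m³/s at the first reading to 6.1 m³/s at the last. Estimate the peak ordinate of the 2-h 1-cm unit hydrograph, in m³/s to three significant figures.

Direct runoff: 0.00, 7.93, 17.07, 31.20, 26.93, 23.27, 0.00 m³/s; ΣQ_DR = 106.4 m³/s, peak = 31.20 m³/s.
Runoff depth d = ΣQ_DR·Δt / A = 106.4 × 7200 / (63.8 km²) = 12.01 mm.
The 1-cm UH is the DRH scaled by (10 mm)/d, so U_p = 31.20 × 10/12.01 = 26.0 m³/s.

U_p ≈ 26.0 m³/s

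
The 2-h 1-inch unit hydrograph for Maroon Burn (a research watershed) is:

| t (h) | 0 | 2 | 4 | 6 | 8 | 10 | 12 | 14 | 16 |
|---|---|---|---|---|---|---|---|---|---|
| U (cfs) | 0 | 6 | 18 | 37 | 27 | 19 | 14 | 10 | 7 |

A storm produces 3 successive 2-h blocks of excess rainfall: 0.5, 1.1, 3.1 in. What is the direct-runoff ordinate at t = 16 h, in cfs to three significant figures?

By discrete convolution, Q_j = Σ (P_i / 1 in) · U_{j−i}.
At t = 16 h (j=8): Q = (0.5/1)·7 + (1.1/1)·10 + (3.1/1)·14 = 57.9 cfs.

Q ≈ 57.9 cfs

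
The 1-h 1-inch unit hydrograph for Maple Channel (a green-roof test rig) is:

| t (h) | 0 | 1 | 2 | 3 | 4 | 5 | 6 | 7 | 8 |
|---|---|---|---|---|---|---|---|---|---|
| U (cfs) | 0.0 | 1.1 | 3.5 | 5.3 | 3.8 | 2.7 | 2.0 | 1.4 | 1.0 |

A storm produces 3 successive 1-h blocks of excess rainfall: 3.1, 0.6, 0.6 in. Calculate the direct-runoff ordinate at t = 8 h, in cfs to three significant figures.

Q ≈ 5.14 cfs

By discrete convolution, Q_j = Σ (P_i / 1 in) · U_{j−i}.
At t = 8 h (j=8): Q = (3.1/1)·1.0 + (0.6/1)·1.4 + (0.6/1)·2.0 = 5.14 cfs.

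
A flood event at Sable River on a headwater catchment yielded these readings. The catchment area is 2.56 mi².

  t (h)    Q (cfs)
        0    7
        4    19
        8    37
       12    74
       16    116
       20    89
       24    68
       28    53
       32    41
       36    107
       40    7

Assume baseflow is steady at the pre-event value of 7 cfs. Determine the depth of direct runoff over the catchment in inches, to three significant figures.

d ≈ 1.31 in

Direct runoff: 0.0, 12.0, 30.0, 67.0, 109.0, 82.0, 61.0, 46.0, 34.0, 100.0, 0.0 cfs; ΣQ_DR = 541.0 cfs.
V = ΣQ_DR · Δt = 541.0 × 14400 s = 7.790 × 10^6 ft³.
Over A = 2.56 mi², depth = V / A = 1.31 in.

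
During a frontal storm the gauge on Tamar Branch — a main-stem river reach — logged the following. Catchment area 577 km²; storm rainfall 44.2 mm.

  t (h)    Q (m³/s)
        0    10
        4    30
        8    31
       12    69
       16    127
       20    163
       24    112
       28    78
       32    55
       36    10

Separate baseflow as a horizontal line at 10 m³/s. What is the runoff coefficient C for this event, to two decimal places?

C ≈ 0.33

ΣQ_DR = 585.0 m³/s; V = ΣQ_DR·Δt = 8.424 × 10^6 m³.
Runoff depth d = V / A = 14.60 mm.
C = d / P = 14.60 / 44.2 = 0.33.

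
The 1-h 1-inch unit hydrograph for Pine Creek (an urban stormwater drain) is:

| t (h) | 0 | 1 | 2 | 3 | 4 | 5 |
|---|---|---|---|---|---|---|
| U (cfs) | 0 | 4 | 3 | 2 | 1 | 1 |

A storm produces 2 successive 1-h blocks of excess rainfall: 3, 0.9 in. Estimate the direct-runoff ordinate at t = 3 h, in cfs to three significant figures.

By discrete convolution, Q_j = Σ (P_i / 1 in) · U_{j−i}.
At t = 3 h (j=3): Q = (3/1)·2 + (0.9/1)·3 = 8.70 cfs.

Q ≈ 8.70 cfs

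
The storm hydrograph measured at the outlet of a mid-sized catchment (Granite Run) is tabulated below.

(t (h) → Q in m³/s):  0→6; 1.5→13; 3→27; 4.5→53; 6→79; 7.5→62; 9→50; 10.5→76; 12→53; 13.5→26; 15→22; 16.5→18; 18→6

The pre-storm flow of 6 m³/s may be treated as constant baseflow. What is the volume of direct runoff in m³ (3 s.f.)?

Direct-runoff ordinates (Q − Q_b): 0.0, 7.0, 21.0, 47.0, 73.0, 56.0, 44.0, 70.0, 47.0, 20.0, 16.0, 12.0, 0.0 m³/s.
ΣQ_DR = 413.0 m³/s.
With Δt = 1.5 h = 5400 s, V = ΣQ_DR · Δt = 413.0 × 5400 = 2.23 × 10^6 m³.

V ≈ 2.23 × 10^6 m³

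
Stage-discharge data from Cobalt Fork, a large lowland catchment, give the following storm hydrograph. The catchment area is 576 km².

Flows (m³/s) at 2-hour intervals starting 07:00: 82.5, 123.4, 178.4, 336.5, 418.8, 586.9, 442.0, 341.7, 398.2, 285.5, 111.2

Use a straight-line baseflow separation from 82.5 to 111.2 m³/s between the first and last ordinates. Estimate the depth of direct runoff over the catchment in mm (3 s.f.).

Direct runoff: 0.00, 38.03, 90.16, 245.39, 324.82, 490.05, 342.28, 239.11, 292.74, 177.17, 0.00 m³/s; ΣQ_DR = 2240 m³/s.
V = ΣQ_DR · Δt = 2240 × 7200 s = 1.613 × 10^7 m³.
Over A = 576 km², depth = V / A = 28.0 mm.

d ≈ 28.0 mm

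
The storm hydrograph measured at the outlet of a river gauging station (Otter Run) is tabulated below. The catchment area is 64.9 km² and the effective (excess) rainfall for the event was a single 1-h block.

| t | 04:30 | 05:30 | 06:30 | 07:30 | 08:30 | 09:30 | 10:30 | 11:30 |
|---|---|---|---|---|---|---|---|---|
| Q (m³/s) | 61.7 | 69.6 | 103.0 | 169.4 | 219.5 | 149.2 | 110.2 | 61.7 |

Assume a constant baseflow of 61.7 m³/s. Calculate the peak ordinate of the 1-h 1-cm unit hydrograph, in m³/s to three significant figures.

Direct runoff: 0.0, 7.9, 41.3, 107.7, 157.8, 87.5, 48.5, 0.0 m³/s; ΣQ_DR = 450.7 m³/s, peak = 157.8 m³/s.
Runoff depth d = ΣQ_DR·Δt / A = 450.7 × 3600 / (64.9 km²) = 25.00 mm.
The 1-cm UH is the DRH scaled by (10 mm)/d, so U_p = 157.8 × 10/25.00 = 63.1 m³/s.

U_p ≈ 63.1 m³/s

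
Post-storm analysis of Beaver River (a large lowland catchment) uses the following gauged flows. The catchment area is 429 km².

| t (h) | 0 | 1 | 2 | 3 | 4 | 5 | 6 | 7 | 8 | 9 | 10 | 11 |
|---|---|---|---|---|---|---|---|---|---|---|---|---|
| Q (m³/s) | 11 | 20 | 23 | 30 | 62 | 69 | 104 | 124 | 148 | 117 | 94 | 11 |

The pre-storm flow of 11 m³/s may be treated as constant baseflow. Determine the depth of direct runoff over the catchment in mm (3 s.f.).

Direct runoff: 0.0, 9.0, 12.0, 19.0, 51.0, 58.0, 93.0, 113.0, 137.0, 106.0, 83.0, 0.0 m³/s; ΣQ_DR = 681.0 m³/s.
V = ΣQ_DR · Δt = 681.0 × 3600 s = 2.452 × 10^6 m³.
Over A = 429 km², depth = V / A = 5.71 mm.

d ≈ 5.71 mm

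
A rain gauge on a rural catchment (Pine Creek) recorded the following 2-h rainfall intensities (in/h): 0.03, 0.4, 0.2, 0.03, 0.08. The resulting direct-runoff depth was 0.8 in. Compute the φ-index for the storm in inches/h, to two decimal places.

φ ≈ 0.10 in/h

Only the 2 blocks with intensity above φ contribute runoff: 0.4, 0.2 in/h.
Σ(I−φ)·Δt = d  ⇒  (0.4+0.2 − 2φ)·2 = 0.8
φ = (0.6000 − 0.8/2) / 2 = 0.10 in/h.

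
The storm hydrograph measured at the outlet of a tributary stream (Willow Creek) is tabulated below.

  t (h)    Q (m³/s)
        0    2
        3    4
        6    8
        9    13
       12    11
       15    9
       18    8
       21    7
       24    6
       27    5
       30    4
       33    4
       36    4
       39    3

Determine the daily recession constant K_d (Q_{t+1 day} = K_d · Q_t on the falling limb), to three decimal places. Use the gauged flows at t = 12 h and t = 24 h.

Between t = 12 h and t = 24 h the flow falls from 11 to 6 m³/s over 4×3 h = 12 h.
Per-interval ratio K = (6/11)^(1/4) = 0.8594; K_d = K^(24/3) = 0.298.

K_d ≈ 0.298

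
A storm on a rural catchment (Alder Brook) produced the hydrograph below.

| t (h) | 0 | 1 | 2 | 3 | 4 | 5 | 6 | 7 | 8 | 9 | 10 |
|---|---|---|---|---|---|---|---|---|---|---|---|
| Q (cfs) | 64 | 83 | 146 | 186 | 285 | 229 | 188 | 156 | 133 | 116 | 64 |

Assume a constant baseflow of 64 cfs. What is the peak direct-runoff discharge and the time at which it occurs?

Q_p = 221.0 cfs at t = 4 h

Subtracting baseflow gives direct-runoff ordinates: 0.0, 19.0, 82.0, 122.0, 221.0, 165.0, 124.0, 92.0, 69.0, 52.0, 0.0 cfs.
The maximum is 221.0 cfs, occurring at the reading for t = 4 h.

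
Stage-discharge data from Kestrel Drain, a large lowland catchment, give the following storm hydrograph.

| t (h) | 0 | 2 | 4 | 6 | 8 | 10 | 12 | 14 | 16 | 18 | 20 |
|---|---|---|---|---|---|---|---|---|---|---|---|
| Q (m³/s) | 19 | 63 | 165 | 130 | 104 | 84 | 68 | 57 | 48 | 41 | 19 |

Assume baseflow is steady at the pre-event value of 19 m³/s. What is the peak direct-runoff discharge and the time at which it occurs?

Q_p = 146.0 m³/s at t = 4 h

Subtracting baseflow gives direct-runoff ordinates: 0.0, 44.0, 146.0, 111.0, 85.0, 65.0, 49.0, 38.0, 29.0, 22.0, 0.0 m³/s.
The maximum is 146.0 m³/s, occurring at the reading for t = 4 h.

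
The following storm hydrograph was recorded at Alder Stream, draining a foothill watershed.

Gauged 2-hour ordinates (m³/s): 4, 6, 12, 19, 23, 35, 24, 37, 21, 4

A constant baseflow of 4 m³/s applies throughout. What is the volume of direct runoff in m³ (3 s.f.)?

V ≈ 1.04 × 10^6 m³

Direct-runoff ordinates (Q − Q_b): 0.0, 2.0, 8.0, 15.0, 19.0, 31.0, 20.0, 33.0, 17.0, 0.0 m³/s.
ΣQ_DR = 145.0 m³/s.
With Δt = 2 h = 7200 s, V = ΣQ_DR · Δt = 145.0 × 7200 = 1.04 × 10^6 m³.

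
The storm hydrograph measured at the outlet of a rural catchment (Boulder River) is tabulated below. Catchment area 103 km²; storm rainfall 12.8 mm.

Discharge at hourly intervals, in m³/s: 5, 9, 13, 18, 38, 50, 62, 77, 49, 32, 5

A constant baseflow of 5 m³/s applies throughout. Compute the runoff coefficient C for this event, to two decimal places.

ΣQ_DR = 303.0 m³/s; V = ΣQ_DR·Δt = 1.091 × 10^6 m³.
Runoff depth d = V / A = 10.59 mm.
C = d / P = 10.59 / 12.8 = 0.83.

C ≈ 0.83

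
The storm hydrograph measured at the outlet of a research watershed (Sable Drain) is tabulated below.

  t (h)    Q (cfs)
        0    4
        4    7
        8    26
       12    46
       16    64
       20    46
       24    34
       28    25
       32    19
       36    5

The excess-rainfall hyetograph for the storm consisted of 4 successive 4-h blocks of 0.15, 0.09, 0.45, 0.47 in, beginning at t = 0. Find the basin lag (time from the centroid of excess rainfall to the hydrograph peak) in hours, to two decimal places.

Centroid of excess rainfall: t_c = Σ P_i·t̄_i / ΣP_i = 10.2759 h (block centres at 2, 6, 10, 14 h).
Hydrograph peak occurs at t = 16 h, so basin lag t_L = 16 − 10.2759 = 5.72 h.

t_L ≈ 5.72 h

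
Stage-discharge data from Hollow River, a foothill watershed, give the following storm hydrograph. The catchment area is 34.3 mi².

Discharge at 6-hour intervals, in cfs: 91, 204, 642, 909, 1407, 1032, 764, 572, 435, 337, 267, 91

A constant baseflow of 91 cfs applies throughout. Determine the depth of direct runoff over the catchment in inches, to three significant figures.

Direct runoff: 0.0, 113.0, 551.0, 818.0, 1316.0, 941.0, 673.0, 481.0, 344.0, 246.0, 176.0, 0.0 cfs; ΣQ_DR = 5659 cfs.
V = ΣQ_DR · Δt = 5659 × 21600 s = 1.222 × 10^8 ft³.
Over A = 34.3 mi², depth = V / A = 1.53 in.

d ≈ 1.53 in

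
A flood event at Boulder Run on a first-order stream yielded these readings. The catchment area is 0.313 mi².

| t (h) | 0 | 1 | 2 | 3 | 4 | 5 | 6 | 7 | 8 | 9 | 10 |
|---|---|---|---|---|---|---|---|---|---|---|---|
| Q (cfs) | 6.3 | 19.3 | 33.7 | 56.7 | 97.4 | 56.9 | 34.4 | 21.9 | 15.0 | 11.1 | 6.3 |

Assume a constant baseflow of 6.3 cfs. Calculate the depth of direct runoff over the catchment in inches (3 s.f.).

d ≈ 1.43 in

Direct runoff: 0.0, 13.0, 27.4, 50.4, 91.1, 50.6, 28.1, 15.6, 8.7, 4.8, 0.0 cfs; ΣQ_DR = 289.7 cfs.
V = ΣQ_DR · Δt = 289.7 × 3600 s = 1.043 × 10^6 ft³.
Over A = 0.313 mi², depth = V / A = 1.43 in.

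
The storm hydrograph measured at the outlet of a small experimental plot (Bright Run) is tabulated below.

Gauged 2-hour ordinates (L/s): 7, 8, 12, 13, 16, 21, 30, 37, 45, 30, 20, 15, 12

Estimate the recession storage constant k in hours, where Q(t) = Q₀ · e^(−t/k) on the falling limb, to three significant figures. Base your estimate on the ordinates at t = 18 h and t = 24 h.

On the falling limb, Q drops from 30 to 12 L/s between t = 18 h and t = 24 h (Δt = 6 h).
k = −Δt / ln(Q₂/Q₁) = −6 / ln(12/30) = 6.55 h.

k ≈ 6.55 h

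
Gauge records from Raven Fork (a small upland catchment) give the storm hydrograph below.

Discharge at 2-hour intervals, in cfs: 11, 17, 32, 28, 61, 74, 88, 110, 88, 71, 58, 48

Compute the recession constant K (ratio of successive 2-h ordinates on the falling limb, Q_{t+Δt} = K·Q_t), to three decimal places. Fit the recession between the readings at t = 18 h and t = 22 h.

K ≈ 0.822

Using the recession-limb readings at t = 18 h and t = 22 h: Q falls from 71 to 48 cfs over 2 intervals.
K = (Q₂/Q₁)^(1/2) = (48/71)^(1/2) = 0.822.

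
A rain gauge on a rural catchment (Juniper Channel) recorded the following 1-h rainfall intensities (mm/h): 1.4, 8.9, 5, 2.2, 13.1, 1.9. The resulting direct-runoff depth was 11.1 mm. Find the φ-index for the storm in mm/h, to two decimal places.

Only the 2 blocks with intensity above φ contribute runoff: 8.9, 13.1 mm/h.
Σ(I−φ)·Δt = d  ⇒  (8.9+13.1 − 2φ)·1 = 11.1
φ = (22.00 − 11.1/1) / 2 = 5.45 mm/h.

φ ≈ 5.45 mm/h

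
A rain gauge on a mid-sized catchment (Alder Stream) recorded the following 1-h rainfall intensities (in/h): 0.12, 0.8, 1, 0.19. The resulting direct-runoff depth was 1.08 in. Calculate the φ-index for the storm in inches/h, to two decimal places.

φ ≈ 0.36 in/h

Only the 2 blocks with intensity above φ contribute runoff: 0.8, 1 in/h.
Σ(I−φ)·Δt = d  ⇒  (0.8+1 − 2φ)·1 = 1.08
φ = (1.800 − 1.08/1) / 2 = 0.36 in/h.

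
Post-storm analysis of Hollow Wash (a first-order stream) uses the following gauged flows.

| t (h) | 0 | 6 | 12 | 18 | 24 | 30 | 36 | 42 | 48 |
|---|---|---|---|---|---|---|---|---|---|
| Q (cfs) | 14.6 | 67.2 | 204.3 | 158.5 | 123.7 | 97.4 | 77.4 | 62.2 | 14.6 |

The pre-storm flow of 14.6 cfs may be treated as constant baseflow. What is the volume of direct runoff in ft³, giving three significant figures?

Direct-runoff ordinates (Q − Q_b): 0.0, 52.6, 189.7, 143.9, 109.1, 82.8, 62.8, 47.6, 0.0 cfs.
ΣQ_DR = 688.5 cfs.
With Δt = 6 h = 21600 s, V = ΣQ_DR · Δt = 688.5 × 21600 = 1.49 × 10^7 ft³.

V ≈ 1.49 × 10^7 ft³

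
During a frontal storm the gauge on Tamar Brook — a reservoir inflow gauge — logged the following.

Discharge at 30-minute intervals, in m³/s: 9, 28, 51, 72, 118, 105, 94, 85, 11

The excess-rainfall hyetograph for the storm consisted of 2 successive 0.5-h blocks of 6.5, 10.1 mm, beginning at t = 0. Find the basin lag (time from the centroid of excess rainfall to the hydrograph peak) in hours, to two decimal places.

Centroid of excess rainfall: t_c = Σ P_i·t̄_i / ΣP_i = 0.5542 h (block centres at 0.25, 0.75 h).
Hydrograph peak occurs at t = 2 h, so basin lag t_L = 2 − 0.5542 = 1.45 h.

t_L ≈ 1.45 h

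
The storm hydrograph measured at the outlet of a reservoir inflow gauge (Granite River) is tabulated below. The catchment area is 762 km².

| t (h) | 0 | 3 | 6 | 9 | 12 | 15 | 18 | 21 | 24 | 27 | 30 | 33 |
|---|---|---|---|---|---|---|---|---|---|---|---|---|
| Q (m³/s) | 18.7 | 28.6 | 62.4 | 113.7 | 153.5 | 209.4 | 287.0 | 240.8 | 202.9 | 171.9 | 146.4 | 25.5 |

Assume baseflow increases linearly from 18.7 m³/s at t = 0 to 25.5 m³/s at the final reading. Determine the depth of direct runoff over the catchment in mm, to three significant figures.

d ≈ 19.8 mm

Direct runoff: 0.00, 9.28, 42.46, 93.15, 132.33, 187.61, 264.59, 217.77, 179.25, 147.64, 121.52, 0.00 m³/s; ΣQ_DR = 1396 m³/s.
V = ΣQ_DR · Δt = 1396 × 10800 s = 1.507 × 10^7 m³.
Over A = 762 km², depth = V / A = 19.8 mm.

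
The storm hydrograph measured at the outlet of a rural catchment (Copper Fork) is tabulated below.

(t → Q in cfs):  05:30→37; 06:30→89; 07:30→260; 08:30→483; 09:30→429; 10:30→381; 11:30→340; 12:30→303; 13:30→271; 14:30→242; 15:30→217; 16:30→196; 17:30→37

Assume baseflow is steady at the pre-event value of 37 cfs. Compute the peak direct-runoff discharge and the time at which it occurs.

Q_p = 446.0 cfs at t = 08:30

Subtracting baseflow gives direct-runoff ordinates: 0.0, 52.0, 223.0, 446.0, 392.0, 344.0, 303.0, 266.0, 234.0, 205.0, 180.0, 159.0, 0.0 cfs.
The maximum is 446.0 cfs, occurring at the reading for t = 08:30.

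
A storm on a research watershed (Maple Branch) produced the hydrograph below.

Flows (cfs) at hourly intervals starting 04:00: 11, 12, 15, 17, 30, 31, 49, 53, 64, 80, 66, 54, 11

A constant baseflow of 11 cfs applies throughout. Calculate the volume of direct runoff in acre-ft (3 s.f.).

Direct-runoff ordinates (Q − Q_b): 0.0, 1.0, 4.0, 6.0, 19.0, 20.0, 38.0, 42.0, 53.0, 69.0, 55.0, 43.0, 0.0 cfs.
ΣQ_DR = 350.0 cfs.
With Δt = 1 h = 3600 s, V = ΣQ_DR · Δt = 350.0 × 3600 = 1.26 × 10^6 ft³ = 28.9 acre-ft.

V ≈ 28.9 acre-ft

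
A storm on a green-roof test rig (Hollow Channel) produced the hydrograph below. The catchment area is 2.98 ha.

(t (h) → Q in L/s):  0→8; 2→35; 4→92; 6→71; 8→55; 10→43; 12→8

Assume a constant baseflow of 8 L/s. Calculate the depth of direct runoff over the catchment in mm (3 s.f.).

Direct runoff: 0.0, 27.0, 84.0, 63.0, 47.0, 35.0, 0.0 L/s; ΣQ_DR = 256.0 L/s.
V = ΣQ_DR · Δt = 256.0 × 7200 s = 1.843 × 10^6 L.
Over A = 2.98 ha, depth = V / A = 61.9 mm.

d ≈ 61.9 mm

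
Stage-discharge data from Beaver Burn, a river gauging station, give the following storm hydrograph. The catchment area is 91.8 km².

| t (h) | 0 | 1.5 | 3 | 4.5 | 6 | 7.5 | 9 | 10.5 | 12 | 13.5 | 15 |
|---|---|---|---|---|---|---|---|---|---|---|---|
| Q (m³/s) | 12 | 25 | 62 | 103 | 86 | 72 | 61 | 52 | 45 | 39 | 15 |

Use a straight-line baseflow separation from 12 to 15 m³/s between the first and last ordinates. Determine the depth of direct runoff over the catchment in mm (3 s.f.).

Direct runoff: 0.00, 12.70, 49.40, 90.10, 72.80, 58.50, 47.20, 37.90, 30.60, 24.30, 0.00 m³/s; ΣQ_DR = 423.5 m³/s.
V = ΣQ_DR · Δt = 423.5 × 5400 s = 2.287 × 10^6 m³.
Over A = 91.8 km², depth = V / A = 24.9 mm.

d ≈ 24.9 mm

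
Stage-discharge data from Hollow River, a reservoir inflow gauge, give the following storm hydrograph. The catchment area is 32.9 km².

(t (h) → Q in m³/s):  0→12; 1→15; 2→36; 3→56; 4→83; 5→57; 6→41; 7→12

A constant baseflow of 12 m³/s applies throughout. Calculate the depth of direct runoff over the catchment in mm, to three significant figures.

Direct runoff: 0.0, 3.0, 24.0, 44.0, 71.0, 45.0, 29.0, 0.0 m³/s; ΣQ_DR = 216.0 m³/s.
V = ΣQ_DR · Δt = 216.0 × 3600 s = 7.776 × 10^5 m³.
Over A = 32.9 km², depth = V / A = 23.6 mm.

d ≈ 23.6 mm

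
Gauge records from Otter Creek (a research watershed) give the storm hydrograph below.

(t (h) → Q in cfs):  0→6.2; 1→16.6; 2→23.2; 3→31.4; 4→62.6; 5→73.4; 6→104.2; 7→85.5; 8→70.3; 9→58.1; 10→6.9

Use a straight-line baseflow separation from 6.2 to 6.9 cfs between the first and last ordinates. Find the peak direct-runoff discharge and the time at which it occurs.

Subtracting baseflow gives direct-runoff ordinates: 0.00, 10.33, 16.86, 24.99, 56.12, 66.85, 97.58, 78.81, 63.54, 51.27, 0.00 cfs.
The maximum is 97.58 cfs, occurring at the reading for t = 6 h.

Q_p = 97.58 cfs at t = 6 h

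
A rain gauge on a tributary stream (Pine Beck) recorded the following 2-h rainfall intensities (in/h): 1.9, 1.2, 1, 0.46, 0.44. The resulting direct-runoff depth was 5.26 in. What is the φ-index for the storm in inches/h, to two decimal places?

φ ≈ 0.49 in/h

Only the 3 blocks with intensity above φ contribute runoff: 1.9, 1.2, 1 in/h.
Σ(I−φ)·Δt = d  ⇒  (1.9+1.2+1 − 3φ)·2 = 5.26
φ = (4.100 − 5.26/2) / 3 = 0.49 in/h.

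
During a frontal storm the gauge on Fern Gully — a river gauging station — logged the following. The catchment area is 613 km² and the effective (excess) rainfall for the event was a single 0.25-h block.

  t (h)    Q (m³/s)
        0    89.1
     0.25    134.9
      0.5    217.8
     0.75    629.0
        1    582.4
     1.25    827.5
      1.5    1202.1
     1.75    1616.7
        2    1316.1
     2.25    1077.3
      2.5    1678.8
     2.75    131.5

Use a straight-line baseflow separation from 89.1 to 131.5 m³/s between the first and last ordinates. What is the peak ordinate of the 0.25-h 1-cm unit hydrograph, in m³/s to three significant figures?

U_p ≈ 1290 m³/s

Direct runoff: 0.00, 41.95, 120.99, 528.34, 477.88, 719.13, 1089.87, 1500.62, 1196.16, 953.51, 1551.15, 0.00 m³/s; ΣQ_DR = 8180 m³/s, peak = 1551.15 m³/s.
Runoff depth d = ΣQ_DR·Δt / A = 8180 × 900 / (613 km²) = 12.01 mm.
The 1-cm UH is the DRH scaled by (10 mm)/d, so U_p = 1551.15 × 10/12.01 = 1290 m³/s.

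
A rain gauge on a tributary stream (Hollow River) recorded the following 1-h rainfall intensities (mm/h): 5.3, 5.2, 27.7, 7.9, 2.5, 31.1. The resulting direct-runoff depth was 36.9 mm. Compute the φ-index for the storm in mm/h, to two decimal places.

φ ≈ 10.95 mm/h

Only the 2 blocks with intensity above φ contribute runoff: 27.7, 31.1 mm/h.
Σ(I−φ)·Δt = d  ⇒  (27.7+31.1 − 2φ)·1 = 36.9
φ = (58.80 − 36.9/1) / 2 = 10.95 mm/h.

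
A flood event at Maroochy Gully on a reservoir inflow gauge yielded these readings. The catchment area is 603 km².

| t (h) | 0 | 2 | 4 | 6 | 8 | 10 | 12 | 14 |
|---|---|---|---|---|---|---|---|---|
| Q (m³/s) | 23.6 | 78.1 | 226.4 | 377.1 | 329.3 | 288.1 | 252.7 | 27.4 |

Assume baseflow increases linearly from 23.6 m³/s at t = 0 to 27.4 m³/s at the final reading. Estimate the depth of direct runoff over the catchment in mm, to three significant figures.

Direct runoff: 0.00, 53.96, 201.71, 351.87, 303.53, 261.79, 225.84, 0.00 m³/s; ΣQ_DR = 1399 m³/s.
V = ΣQ_DR · Δt = 1399 × 7200 s = 1.007 × 10^7 m³.
Over A = 603 km², depth = V / A = 16.7 mm.

d ≈ 16.7 mm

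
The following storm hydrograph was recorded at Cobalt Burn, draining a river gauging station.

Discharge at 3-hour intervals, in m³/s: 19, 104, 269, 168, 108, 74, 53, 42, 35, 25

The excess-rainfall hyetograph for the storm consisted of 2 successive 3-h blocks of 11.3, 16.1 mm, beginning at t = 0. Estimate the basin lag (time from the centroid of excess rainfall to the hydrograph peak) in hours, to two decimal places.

Centroid of excess rainfall: t_c = Σ P_i·t̄_i / ΣP_i = 3.2628 h (block centres at 1.5, 4.5 h).
Hydrograph peak occurs at t = 6 h, so basin lag t_L = 6 − 3.2628 = 2.74 h.

t_L ≈ 2.74 h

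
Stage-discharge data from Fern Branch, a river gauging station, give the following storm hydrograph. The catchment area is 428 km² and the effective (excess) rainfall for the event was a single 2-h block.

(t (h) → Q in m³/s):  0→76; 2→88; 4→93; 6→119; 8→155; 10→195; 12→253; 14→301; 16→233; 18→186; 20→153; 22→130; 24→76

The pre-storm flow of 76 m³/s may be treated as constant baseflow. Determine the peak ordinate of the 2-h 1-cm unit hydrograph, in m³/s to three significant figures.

U_p ≈ 125 m³/s

Direct runoff: 0.0, 12.0, 17.0, 43.0, 79.0, 119.0, 177.0, 225.0, 157.0, 110.0, 77.0, 54.0, 0.0 m³/s; ΣQ_DR = 1070 m³/s, peak = 225.0 m³/s.
Runoff depth d = ΣQ_DR·Δt / A = 1070 × 7200 / (428 km²) = 18.00 mm.
The 1-cm UH is the DRH scaled by (10 mm)/d, so U_p = 225.0 × 10/18.00 = 125 m³/s.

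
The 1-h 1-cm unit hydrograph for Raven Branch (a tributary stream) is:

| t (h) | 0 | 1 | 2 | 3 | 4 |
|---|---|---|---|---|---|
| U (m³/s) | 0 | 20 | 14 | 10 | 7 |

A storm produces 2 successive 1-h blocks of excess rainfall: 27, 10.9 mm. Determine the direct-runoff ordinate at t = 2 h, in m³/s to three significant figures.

Q ≈ 59.6 m³/s

By discrete convolution, Q_j = Σ (P_i / 10 mm) · U_{j−i}.
At t = 2 h (j=2): Q = (27/10)·14 + (10.9/10)·20 = 59.6 m³/s.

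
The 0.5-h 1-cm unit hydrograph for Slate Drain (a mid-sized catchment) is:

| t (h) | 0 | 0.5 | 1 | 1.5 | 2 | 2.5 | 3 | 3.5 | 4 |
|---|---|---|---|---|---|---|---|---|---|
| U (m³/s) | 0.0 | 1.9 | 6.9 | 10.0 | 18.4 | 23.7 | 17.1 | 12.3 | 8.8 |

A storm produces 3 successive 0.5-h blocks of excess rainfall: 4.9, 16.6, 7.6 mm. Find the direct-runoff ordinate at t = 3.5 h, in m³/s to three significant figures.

By discrete convolution, Q_j = Σ (P_i / 10 mm) · U_{j−i}.
At t = 3.5 h (j=7): Q = (4.9/10)·12.3 + (16.6/10)·17.1 + (7.6/10)·23.7 = 52.4 m³/s.

Q ≈ 52.4 m³/s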